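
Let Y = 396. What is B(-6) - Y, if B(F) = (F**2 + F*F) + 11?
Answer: -313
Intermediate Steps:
B(F) = 11 + 2*F**2 (B(F) = (F**2 + F**2) + 11 = 2*F**2 + 11 = 11 + 2*F**2)
B(-6) - Y = (11 + 2*(-6)**2) - 1*396 = (11 + 2*36) - 396 = (11 + 72) - 396 = 83 - 396 = -313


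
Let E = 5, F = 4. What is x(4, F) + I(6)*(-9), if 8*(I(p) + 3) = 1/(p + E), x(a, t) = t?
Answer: 2719/88 ≈ 30.898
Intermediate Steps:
I(p) = -3 + 1/(8*(5 + p)) (I(p) = -3 + 1/(8*(p + 5)) = -3 + 1/(8*(5 + p)))
x(4, F) + I(6)*(-9) = 4 + ((-119 - 24*6)/(8*(5 + 6)))*(-9) = 4 + ((⅛)*(-119 - 144)/11)*(-9) = 4 + ((⅛)*(1/11)*(-263))*(-9) = 4 - 263/88*(-9) = 4 + 2367/88 = 2719/88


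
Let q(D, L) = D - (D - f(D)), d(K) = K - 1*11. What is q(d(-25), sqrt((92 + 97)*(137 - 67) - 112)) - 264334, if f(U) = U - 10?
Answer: -264380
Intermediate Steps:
d(K) = -11 + K (d(K) = K - 11 = -11 + K)
f(U) = -10 + U
q(D, L) = -10 + D (q(D, L) = D - (D - (-10 + D)) = D - (D + (10 - D)) = D - 1*10 = D - 10 = -10 + D)
q(d(-25), sqrt((92 + 97)*(137 - 67) - 112)) - 264334 = (-10 + (-11 - 25)) - 264334 = (-10 - 36) - 264334 = -46 - 264334 = -264380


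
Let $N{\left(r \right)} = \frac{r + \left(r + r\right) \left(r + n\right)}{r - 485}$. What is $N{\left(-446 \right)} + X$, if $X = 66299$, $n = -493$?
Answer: $\frac{60887227}{931} \approx 65400.0$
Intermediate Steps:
$N{\left(r \right)} = \frac{r + 2 r \left(-493 + r\right)}{-485 + r}$ ($N{\left(r \right)} = \frac{r + \left(r + r\right) \left(r - 493\right)}{r - 485} = \frac{r + 2 r \left(-493 + r\right)}{-485 + r}$)
$N{\left(-446 \right)} + X = - \frac{446 \left(-985 + 2 \left(-446\right)\right)}{-485 - 446} + 66299 = - \frac{446 \left(-985 - 892\right)}{-931} + 66299 = \left(-446\right) \left(- \frac{1}{931}\right) \left(-1877\right) + 66299 = - \frac{837142}{931} + 66299 = \frac{60887227}{931}$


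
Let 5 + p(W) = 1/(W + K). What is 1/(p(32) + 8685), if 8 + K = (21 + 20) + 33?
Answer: 98/850641 ≈ 0.00011521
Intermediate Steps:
K = 66 (K = -8 + ((21 + 20) + 33) = -8 + (41 + 33) = -8 + 74 = 66)
p(W) = -5 + 1/(66 + W) (p(W) = -5 + 1/(W + 66) = -5 + 1/(66 + W))
1/(p(32) + 8685) = 1/((-329 - 5*32)/(66 + 32) + 8685) = 1/((-329 - 160)/98 + 8685) = 1/((1/98)*(-489) + 8685) = 1/(-489/98 + 8685) = 1/(850641/98) = 98/850641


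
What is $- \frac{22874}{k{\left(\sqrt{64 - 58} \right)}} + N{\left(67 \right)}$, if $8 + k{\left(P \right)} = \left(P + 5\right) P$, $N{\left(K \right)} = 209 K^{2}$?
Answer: $\frac{68465799}{73} - \frac{57185 \sqrt{6}}{73} \approx 9.3597 \cdot 10^{5}$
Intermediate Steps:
$k{\left(P \right)} = -8 + P \left(5 + P\right)$ ($k{\left(P \right)} = -8 + \left(P + 5\right) P = -8 + \left(5 + P\right) P = -8 + P \left(5 + P\right)$)
$- \frac{22874}{k{\left(\sqrt{64 - 58} \right)}} + N{\left(67 \right)} = - \frac{22874}{-8 + \left(\sqrt{64 - 58}\right)^{2} + 5 \sqrt{64 - 58}} + 209 \cdot 67^{2} = - \frac{22874}{-8 + \left(\sqrt{6}\right)^{2} + 5 \sqrt{6}} + 209 \cdot 4489 = - \frac{22874}{-8 + 6 + 5 \sqrt{6}} + 938201 = - \frac{22874}{-2 + 5 \sqrt{6}} + 938201 = 938201 - \frac{22874}{-2 + 5 \sqrt{6}}$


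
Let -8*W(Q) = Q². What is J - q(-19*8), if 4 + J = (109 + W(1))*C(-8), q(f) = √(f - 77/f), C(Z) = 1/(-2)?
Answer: -935/16 - I*√875026/76 ≈ -58.438 - 12.308*I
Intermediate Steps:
C(Z) = -½
W(Q) = -Q²/8
J = -935/16 (J = -4 + (109 - ⅛*1²)*(-½) = -4 + (109 - ⅛*1)*(-½) = -4 + (109 - ⅛)*(-½) = -4 + (871/8)*(-½) = -4 - 871/16 = -935/16 ≈ -58.438)
J - q(-19*8) = -935/16 - √(-19*8 - 77/((-19*8))) = -935/16 - √(-152 - 77/(-152)) = -935/16 - √(-152 - 77*(-1/152)) = -935/16 - √(-152 + 77/152) = -935/16 - √(-23027/152) = -935/16 - I*√875026/76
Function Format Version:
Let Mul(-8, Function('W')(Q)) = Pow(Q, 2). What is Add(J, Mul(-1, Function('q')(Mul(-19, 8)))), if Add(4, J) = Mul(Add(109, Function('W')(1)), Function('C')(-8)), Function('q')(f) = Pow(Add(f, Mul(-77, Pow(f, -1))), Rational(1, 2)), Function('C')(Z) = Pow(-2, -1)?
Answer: Add(Rational(-935, 16), Mul(Rational(-1, 76), I, Pow(875026, Rational(1, 2)))) ≈ Add(-58.438, Mul(-12.308, I))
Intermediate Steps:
Function('C')(Z) = Rational(-1, 2)
Function('W')(Q) = Mul(Rational(-1, 8), Pow(Q, 2))
J = Rational(-935, 16) (J = Add(-4, Mul(Add(109, Mul(Rational(-1, 8), Pow(1, 2))), Rational(-1, 2))) = Add(-4, Mul(Add(109, Mul(Rational(-1, 8), 1)), Rational(-1, 2))) = Add(-4, Mul(Add(109, Rational(-1, 8)), Rational(-1, 2))) = Add(-4, Mul(Rational(871, 8), Rational(-1, 2))) = Add(-4, Rational(-871, 16)) = Rational(-935, 16) ≈ -58.438)
Add(J, Mul(-1, Function('q')(Mul(-19, 8)))) = Add(Rational(-935, 16), Mul(-1, Pow(Add(Mul(-19, 8), Mul(-77, Pow(Mul(-19, 8), -1))), Rational(1, 2)))) = Add(Rational(-935, 16), Mul(-1, Pow(Add(-152, Mul(-77, Pow(-152, -1))), Rational(1, 2)))) = Add(Rational(-935, 16), Mul(-1, Pow(Add(-152, Mul(-77, Rational(-1, 152))), Rational(1, 2)))) = Add(Rational(-935, 16), Mul(-1, Pow(Add(-152, Rational(77, 152)), Rational(1, 2)))) = Add(Rational(-935, 16), Mul(-1, Pow(Rational(-23027, 152), Rational(1, 2)))) = Add(Rational(-935, 16), Mul(-1, Mul(Rational(1, 76), I, Pow(875026, Rational(1, 2))))) = Add(Rational(-935, 16), Mul(Rational(-1, 76), I, Pow(875026, Rational(1, 2))))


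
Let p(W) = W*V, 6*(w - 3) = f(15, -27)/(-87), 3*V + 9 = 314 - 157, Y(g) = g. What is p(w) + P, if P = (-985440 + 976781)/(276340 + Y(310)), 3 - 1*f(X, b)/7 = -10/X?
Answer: 94581234109/649850850 ≈ 145.54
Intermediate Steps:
f(X, b) = 21 + 70/X (f(X, b) = 21 - (-70)/X = 21 + 70/X)
V = 148/3 (V = -3 + (314 - 157)/3 = -3 + (⅓)*157 = -3 + 157/3 = 148/3 ≈ 49.333)
w = 4621/1566 (w = 3 + ((21 + 70/15)/(-87))/6 = 3 + ((21 + 70*(1/15))*(-1/87))/6 = 3 + ((21 + 14/3)*(-1/87))/6 = 3 + ((77/3)*(-1/87))/6 = 3 + (⅙)*(-77/261) = 3 - 77/1566 = 4621/1566 ≈ 2.9508)
p(W) = 148*W/3 (p(W) = W*(148/3) = 148*W/3)
P = -8659/276650 (P = (-985440 + 976781)/(276340 + 310) = -8659/276650 ≈ -0.031299)
p(w) + P = (148/3)*(4621/1566) - 8659/276650 = 341954/2349 - 8659/276650 = 94581234109/649850850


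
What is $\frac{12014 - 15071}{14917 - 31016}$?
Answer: $\frac{3057}{16099} \approx 0.18989$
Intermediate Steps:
$\frac{12014 - 15071}{14917 - 31016} = - \frac{3057}{-16099} = \left(-3057\right) \left(- \frac{1}{16099}\right) = \frac{3057}{16099}$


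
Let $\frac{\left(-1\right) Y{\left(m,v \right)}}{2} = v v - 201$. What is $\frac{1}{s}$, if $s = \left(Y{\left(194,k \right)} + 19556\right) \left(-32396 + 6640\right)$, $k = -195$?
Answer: $\frac{1}{1444705552} \approx 6.9218 \cdot 10^{-10}$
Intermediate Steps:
$Y{\left(m,v \right)} = 402 - 2 v^{2}$ ($Y{\left(m,v \right)} = - 2 \left(v v - 201\right) = - 2 \left(v^{2} - 201\right) = - 2 \left(-201 + v^{2}\right) = 402 - 2 v^{2}$)
$s = 1444705552$ ($s = \left(\left(402 - 2 \left(-195\right)^{2}\right) + 19556\right) \left(-32396 + 6640\right) = \left(\left(402 - 76050\right) + 19556\right) \left(-25756\right) = \left(-75648 + 19556\right) \left(-25756\right) = \left(-56092\right) \left(-25756\right) = 1444705552$)
$\frac{1}{s} = \frac{1}{1444705552}$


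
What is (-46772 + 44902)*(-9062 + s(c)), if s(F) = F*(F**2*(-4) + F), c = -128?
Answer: -15700389100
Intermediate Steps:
s(F) = F*(F - 4*F**2) (s(F) = F*(-4*F**2 + F) = F*(F - 4*F**2))
(-46772 + 44902)*(-9062 + s(c)) = (-46772 + 44902)*(-9062 + (-128)**2*(1 - 4*(-128))) = -1870*(-9062 + 16384*(1 + 512)) = -1870*(-9062 + 16384*513) = -1870*(-9062 + 8404992) = -1870*8395930 = -15700389100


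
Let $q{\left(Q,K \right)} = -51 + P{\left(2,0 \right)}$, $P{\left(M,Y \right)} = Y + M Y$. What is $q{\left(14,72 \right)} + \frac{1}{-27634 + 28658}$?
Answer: $- \frac{52223}{1024} \approx -50.999$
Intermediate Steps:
$q{\left(Q,K \right)} = -51$ ($q{\left(Q,K \right)} = -51 + 0 \left(1 + 2\right) = -51 + 0 \cdot 3 = -51 + 0 = -51$)
$q{\left(14,72 \right)} + \frac{1}{-27634 + 28658} = -51 + \frac{1}{-27634 + 28658} = -51 + \frac{1}{1024} = - \frac{52223}{1024}$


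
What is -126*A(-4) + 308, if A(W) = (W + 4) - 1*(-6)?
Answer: -448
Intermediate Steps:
A(W) = 10 + W (A(W) = (4 + W) + 6 = 10 + W)
-126*A(-4) + 308 = -126*(10 - 4) + 308 = -126*6 + 308 = -756 + 308 = -448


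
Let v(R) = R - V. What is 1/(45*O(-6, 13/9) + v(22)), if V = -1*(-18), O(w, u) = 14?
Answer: 1/634 ≈ 0.0015773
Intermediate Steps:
V = 18
v(R) = -18 + R (v(R) = R - 1*18 = R - 18 = -18 + R)
1/(45*O(-6, 13/9) + v(22)) = 1/(45*14 + (-18 + 22)) = 1/(630 + 4) = 1/634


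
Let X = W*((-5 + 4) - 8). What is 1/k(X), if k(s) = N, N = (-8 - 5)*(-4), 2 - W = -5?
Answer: 1/52 ≈ 0.019231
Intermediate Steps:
W = 7 (W = 2 - 1*(-5) = 2 + 5 = 7)
X = -63 (X = 7*((-5 + 4) - 8) = 7*(-1 - 8) = 7*(-9) = -63)
N = 52 (N = -13*(-4) = 52)
k(s) = 52
1/k(X) = 1/52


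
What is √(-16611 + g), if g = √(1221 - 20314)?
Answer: √(-16611 + I*√19093) ≈ 0.5361 + 128.88*I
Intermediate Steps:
g = I*√19093 (g = √(-19093) = I*√19093 ≈ 138.18*I)
√(-16611 + g) = √(-16611 + I*√19093)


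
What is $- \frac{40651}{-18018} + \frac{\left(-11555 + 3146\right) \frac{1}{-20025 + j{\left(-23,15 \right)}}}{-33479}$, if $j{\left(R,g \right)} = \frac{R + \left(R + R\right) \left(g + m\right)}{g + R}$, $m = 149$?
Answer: $\frac{15978877408297}{7082460286902} \approx 2.2561$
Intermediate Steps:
$j{\left(R,g \right)} = \frac{R + 2 R \left(149 + g\right)}{R + g}$ ($j{\left(R,g \right)} = \frac{R + \left(R + R\right) \left(g + 149\right)}{g + R} = \frac{R + 2 R \left(149 + g\right)}{R + g}$)
$- \frac{40651}{-18018} + \frac{\left(-11555 + 3146\right) \frac{1}{-20025 + j{\left(-23,15 \right)}}}{-33479} = - \frac{40651}{-18018} + \frac{\left(-11555 + 3146\right) \frac{1}{-20025 - \frac{23 \left(299 + 2 \cdot 15\right)}{-23 + 15}}}{-33479} = \left(-40651\right) \left(- \frac{1}{18018}\right) + - \frac{8409}{-20025 - \frac{23 \left(299 + 30\right)}{-8}} \left(- \frac{1}{33479}\right) = \frac{3127}{1386} + - \frac{8409}{-20025 - \left(- \frac{23}{8}\right) 329} \left(- \frac{1}{33479}\right) = \frac{3127}{1386} + - \frac{8409}{-20025 + \frac{7567}{8}} \left(- \frac{1}{33479}\right) = \frac{3127}{1386} + - \frac{8409}{- \frac{152633}{8}} \left(- \frac{1}{33479}\right) = \frac{3127}{1386} + \left(-8409\right) \left(- \frac{8}{152633}\right) \left(- \frac{1}{33479}\right) = \frac{3127}{1386} + \frac{67272}{152633} \left(- \frac{1}{33479}\right) = \frac{3127}{1386} - \frac{67272}{5110000207} = \frac{15978877408297}{7082460286902}$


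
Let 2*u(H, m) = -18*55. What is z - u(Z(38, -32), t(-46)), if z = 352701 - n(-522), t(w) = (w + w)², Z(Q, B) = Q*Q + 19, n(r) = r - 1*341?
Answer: 354059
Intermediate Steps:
n(r) = -341 + r (n(r) = r - 341 = -341 + r)
Z(Q, B) = 19 + Q² (Z(Q, B) = Q² + 19 = 19 + Q²)
t(w) = 4*w² (t(w) = (2*w)² = 4*w²)
z = 353564 (z = 352701 - (-341 - 522) = 352701 - 1*(-863) = 352701 + 863 = 353564)
u(H, m) = -495 (u(H, m) = (-18*55)/2 = (½)*(-990) = -495)
z - u(Z(38, -32), t(-46)) = 353564 - 1*(-495) = 353564 + 495 = 354059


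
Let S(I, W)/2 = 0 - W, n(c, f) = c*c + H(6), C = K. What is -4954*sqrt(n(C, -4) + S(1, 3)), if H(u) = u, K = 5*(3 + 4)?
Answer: -173390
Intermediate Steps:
K = 35 (K = 5*7 = 35)
C = 35
n(c, f) = 6 + c**2 (n(c, f) = c*c + 6 = c**2 + 6 = 6 + c**2)
S(I, W) = -2*W (S(I, W) = 2*(0 - W) = 2*(-W) = -2*W)
-4954*sqrt(n(C, -4) + S(1, 3)) = -4954*sqrt((6 + 35**2) - 2*3) = -4954*sqrt((6 + 1225) - 6) = -4954*sqrt(1231 - 6) = -4954*sqrt(1225) = -4954*35 = -173390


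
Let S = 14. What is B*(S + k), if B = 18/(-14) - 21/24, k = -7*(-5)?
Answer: -847/8 ≈ -105.88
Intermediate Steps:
k = 35
B = -121/56 (B = 18*(-1/14) - 21*1/24 = -9/7 - 7/8 = -121/56 ≈ -2.1607)
B*(S + k) = -121*(14 + 35)/56 = -121/56*49 = -847/8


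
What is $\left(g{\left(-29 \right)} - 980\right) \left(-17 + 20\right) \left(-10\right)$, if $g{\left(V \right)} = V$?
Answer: $30270$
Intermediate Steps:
$\left(g{\left(-29 \right)} - 980\right) \left(-17 + 20\right) \left(-10\right) = \left(-29 - 980\right) \left(-17 + 20\right) \left(-10\right) = - 1009 \cdot 3 \left(-10\right) = \left(-1009\right) \left(-30\right) = 30270$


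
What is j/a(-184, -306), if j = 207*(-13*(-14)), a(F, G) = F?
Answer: -819/4 ≈ -204.75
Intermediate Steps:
j = 37674 (j = 207*182 = 37674)
j/a(-184, -306) = 37674/(-184) = 37674*(-1/184) = -819/4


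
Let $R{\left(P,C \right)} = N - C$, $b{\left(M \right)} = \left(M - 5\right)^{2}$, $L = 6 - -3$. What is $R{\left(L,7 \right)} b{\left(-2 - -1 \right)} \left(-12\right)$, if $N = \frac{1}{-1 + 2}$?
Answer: $2592$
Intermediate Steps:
$L = 9$ ($L = 6 + 3 = 9$)
$b{\left(M \right)} = \left(-5 + M\right)^{2}$
$N = 1$ ($N = 1^{-1} = 1$)
$R{\left(P,C \right)} = 1 - C$
$R{\left(L,7 \right)} b{\left(-2 - -1 \right)} \left(-12\right) = \left(1 - 7\right) \left(-5 - 1\right)^{2} \left(-12\right) = \left(1 - 7\right) \left(-5 + \left(-2 + 1\right)\right)^{2} \left(-12\right) = - 6 \left(-5 - 1\right)^{2} \left(-12\right) = - 6 \left(-6\right)^{2} \left(-12\right) = \left(-6\right) 36 \left(-12\right) = \left(-216\right) \left(-12\right) = 2592$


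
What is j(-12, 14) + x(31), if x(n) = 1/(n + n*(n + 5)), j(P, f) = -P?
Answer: 13765/1147 ≈ 12.001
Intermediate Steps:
x(n) = 1/(n + n*(5 + n))
j(-12, 14) + x(31) = -1*(-12) + 1/(31*(6 + 31)) = 12 + (1/31)/37 = 12 + (1/31)*(1/37) = 12 + 1/1147 = 13765/1147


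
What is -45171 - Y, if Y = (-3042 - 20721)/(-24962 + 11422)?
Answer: -611639103/13540 ≈ -45173.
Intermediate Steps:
Y = 23763/13540 (Y = -23763/(-13540) = -23763*(-1/13540) = 23763/13540 ≈ 1.7550)
-45171 - Y = -45171 - 1*23763/13540 = -45171 - 23763/13540 = -611639103/13540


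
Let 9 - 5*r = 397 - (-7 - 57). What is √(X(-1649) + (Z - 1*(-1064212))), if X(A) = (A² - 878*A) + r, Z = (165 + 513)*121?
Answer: 11*√1097765/5 ≈ 2305.0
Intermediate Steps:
Z = 82038 (Z = 678*121 = 82038)
r = -452/5 (r = 9/5 - (397 - (-7 - 57))/5 = 9/5 - (397 - 1*(-64))/5 = 9/5 - (397 + 64)/5 = 9/5 - ⅕*461 = 9/5 - 461/5 = -452/5 ≈ -90.400)
X(A) = -452/5 + A² - 878*A (X(A) = (A² - 878*A) - 452/5 = -452/5 + A² - 878*A)
√(X(-1649) + (Z - 1*(-1064212))) = √((-452/5 + (-1649)² - 878*(-1649)) + (82038 - 1*(-1064212))) = √((-452/5 + 2719201 + 1447822) + (82038 + 1064212)) = √(20834663/5 + 1146250) = √(26565913/5) = 11*√1097765/5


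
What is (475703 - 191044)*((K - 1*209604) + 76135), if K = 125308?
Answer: -2323102099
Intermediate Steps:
(475703 - 191044)*((K - 1*209604) + 76135) = (475703 - 191044)*((125308 - 1*209604) + 76135) = 284659*((125308 - 209604) + 76135) = 284659*(-84296 + 76135) = 284659*(-8161) = -2323102099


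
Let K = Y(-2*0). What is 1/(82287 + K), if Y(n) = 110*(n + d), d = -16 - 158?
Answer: 1/63147 ≈ 1.5836e-5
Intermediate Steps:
d = -174
Y(n) = -19140 + 110*n (Y(n) = 110*(n - 174) = 110*(-174 + n) = -19140 + 110*n)
K = -19140 (K = -19140 + 110*(-2*0) = -19140 + 110*0 = -19140 + 0 = -19140)
1/(82287 + K) = 1/(82287 - 19140) = 1/63147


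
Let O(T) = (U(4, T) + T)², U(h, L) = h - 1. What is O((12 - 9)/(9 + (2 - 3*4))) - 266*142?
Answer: -37772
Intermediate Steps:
U(h, L) = -1 + h
O(T) = (3 + T)² (O(T) = ((-1 + 4) + T)² = (3 + T)²)
O((12 - 9)/(9 + (2 - 3*4))) - 266*142 = (3 + (12 - 9)/(9 + (2 - 3*4)))² - 266*142 = (3 + 3/(9 + (2 - 12)))² - 37772 = (3 + 3/(9 - 10))² - 37772 = (3 + 3/(-1))² - 37772 = (3 + 3*(-1))² - 37772 = (3 - 3)² - 37772 = 0² - 37772 = 0 - 37772 = -37772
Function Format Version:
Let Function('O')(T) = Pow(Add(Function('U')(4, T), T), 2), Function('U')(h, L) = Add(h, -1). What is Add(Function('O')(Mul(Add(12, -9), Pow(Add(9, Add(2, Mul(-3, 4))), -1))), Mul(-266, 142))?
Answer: -37772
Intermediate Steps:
Function('U')(h, L) = Add(-1, h)
Function('O')(T) = Pow(Add(3, T), 2) (Function('O')(T) = Pow(Add(Add(-1, 4), T), 2) = Pow(Add(3, T), 2))
Add(Function('O')(Mul(Add(12, -9), Pow(Add(9, Add(2, Mul(-3, 4))), -1))), Mul(-266, 142)) = Add(Pow(Add(3, Mul(Add(12, -9), Pow(Add(9, Add(2, Mul(-3, 4))), -1))), 2), Mul(-266, 142)) = Add(Pow(Add(3, Mul(3, Pow(Add(9, Add(2, -12)), -1))), 2), -37772) = Add(Pow(Add(3, Mul(3, Pow(Add(9, -10), -1))), 2), -37772) = Add(Pow(Add(3, Mul(3, Pow(-1, -1))), 2), -37772) = Add(Pow(Add(3, Mul(3, -1)), 2), -37772) = Add(Pow(Add(3, -3), 2), -37772) = Add(Pow(0, 2), -37772) = Add(0, -37772) = -37772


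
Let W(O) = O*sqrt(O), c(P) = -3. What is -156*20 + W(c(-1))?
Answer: -3120 - 3*I*sqrt(3) ≈ -3120.0 - 5.1962*I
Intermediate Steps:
W(O) = O**(3/2)
-156*20 + W(c(-1)) = -156*20 + (-3)**(3/2) = -3120 - 3*I*sqrt(3)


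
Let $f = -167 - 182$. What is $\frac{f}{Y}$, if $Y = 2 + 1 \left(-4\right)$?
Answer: $\frac{349}{2} \approx 174.5$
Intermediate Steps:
$Y = -2$ ($Y = 2 - 4 = -2$)
$f = -349$
$\frac{f}{Y} = - \frac{349}{-2} = \left(-349\right) \left(- \frac{1}{2}\right) = \frac{349}{2}$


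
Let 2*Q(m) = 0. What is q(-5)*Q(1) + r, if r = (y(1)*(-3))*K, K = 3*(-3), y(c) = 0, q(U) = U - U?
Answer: 0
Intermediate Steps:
q(U) = 0
K = -9
Q(m) = 0 (Q(m) = (1/2)*0 = 0)
r = 0 (r = (0*(-3))*(-9) = 0*(-9) = 0)
q(-5)*Q(1) + r = 0*0 + 0 = 0 + 0 = 0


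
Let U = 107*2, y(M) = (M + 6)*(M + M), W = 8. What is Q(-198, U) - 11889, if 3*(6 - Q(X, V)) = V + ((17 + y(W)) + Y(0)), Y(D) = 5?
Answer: -36109/3 ≈ -12036.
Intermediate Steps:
y(M) = 2*M*(6 + M) (y(M) = (6 + M)*(2*M) = 2*M*(6 + M))
U = 214
Q(X, V) = -76 - V/3 (Q(X, V) = 6 - (V + ((17 + 2*8*(6 + 8)) + 5))/3 = 6 - (V + ((17 + 2*8*14) + 5))/3 = 6 - (V + ((17 + 224) + 5))/3 = 6 - (V + (241 + 5))/3 = 6 - (V + 246)/3 = 6 - (246 + V)/3 = 6 + (-82 - V/3) = -76 - V/3)
Q(-198, U) - 11889 = (-76 - 1/3*214) - 11889 = (-76 - 214/3) - 11889 = -442/3 - 11889 = -36109/3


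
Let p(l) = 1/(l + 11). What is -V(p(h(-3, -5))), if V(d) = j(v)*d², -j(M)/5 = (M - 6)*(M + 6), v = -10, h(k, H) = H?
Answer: 80/9 ≈ 8.8889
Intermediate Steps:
p(l) = 1/(11 + l)
j(M) = -5*(-6 + M)*(6 + M) (j(M) = -5*(M - 6)*(M + 6) = -5*(-6 + M)*(6 + M))
V(d) = -320*d² (V(d) = (180 - 5*(-10)²)*d² = (180 - 5*100)*d² = (180 - 500)*d² = -320*d²)
-V(p(h(-3, -5))) = -(-320)*(1/(11 - 5))² = -(-320)*(1/6)² = -(-320)*(⅙)² = -(-320)/36 = -1*(-80/9) = 80/9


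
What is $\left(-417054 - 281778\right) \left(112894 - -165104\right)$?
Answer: $-194273898336$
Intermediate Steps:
$\left(-417054 - 281778\right) \left(112894 - -165104\right) = - 698832 \left(112894 + 165104\right) = \left(-698832\right) 277998 = -194273898336$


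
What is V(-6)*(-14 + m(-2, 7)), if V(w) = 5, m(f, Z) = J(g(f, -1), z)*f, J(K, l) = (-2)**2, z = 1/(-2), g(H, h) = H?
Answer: -110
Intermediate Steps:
z = -1/2 ≈ -0.50000
J(K, l) = 4
m(f, Z) = 4*f
V(-6)*(-14 + m(-2, 7)) = 5*(-14 + 4*(-2)) = 5*(-14 - 8) = 5*(-22) = -110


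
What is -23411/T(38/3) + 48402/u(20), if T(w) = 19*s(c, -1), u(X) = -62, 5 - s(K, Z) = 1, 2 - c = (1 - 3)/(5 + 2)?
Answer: -2565017/2356 ≈ -1088.7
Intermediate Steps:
c = 16/7 (c = 2 - (1 - 3)/(5 + 2) = 2 - (-2)/7 = 2 - 1*(-2/7) = 2 + 2/7 = 16/7 ≈ 2.2857)
s(K, Z) = 4 (s(K, Z) = 5 - 1*1 = 5 - 1 = 4)
T(w) = 76 (T(w) = 19*4 = 76)
-23411/T(38/3) + 48402/u(20) = -23411/76 + 48402/(-62) = -23411*1/76 + 48402*(-1/62) = -23411/76 - 24201/31 = -2565017/2356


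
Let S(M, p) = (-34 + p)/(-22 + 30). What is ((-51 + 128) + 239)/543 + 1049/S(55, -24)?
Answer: -2269264/15747 ≈ -144.11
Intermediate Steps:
S(M, p) = -17/4 + p/8 (S(M, p) = (-34 + p)/8 = (-34 + p)*(⅛) = -17/4 + p/8)
((-51 + 128) + 239)/543 + 1049/S(55, -24) = ((-51 + 128) + 239)/543 + 1049/(-17/4 + (⅛)*(-24)) = (77 + 239)*(1/543) + 1049/(-17/4 - 3) = 316*(1/543) + 1049/(-29/4) = 316/543 + 1049*(-4/29) = 316/543 - 4196/29 = -2269264/15747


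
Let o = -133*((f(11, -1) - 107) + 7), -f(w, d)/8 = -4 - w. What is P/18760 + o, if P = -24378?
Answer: -24962989/9380 ≈ -2661.3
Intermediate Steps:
f(w, d) = 32 + 8*w (f(w, d) = -8*(-4 - w) = 32 + 8*w)
o = -2660 (o = -133*(((32 + 8*11) - 107) + 7) = -133*(((32 + 88) - 107) + 7) = -133*((120 - 107) + 7) = -133*(13 + 7) = -133*20 = -2660)
P/18760 + o = -24378/18760 - 2660 = -24378*1/18760 - 2660 = -12189/9380 - 2660 = -24962989/9380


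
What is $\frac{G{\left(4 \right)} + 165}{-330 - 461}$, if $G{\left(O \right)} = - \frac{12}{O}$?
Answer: $- \frac{162}{791} \approx -0.2048$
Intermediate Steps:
$\frac{G{\left(4 \right)} + 165}{-330 - 461} = \frac{- \frac{12}{4} + 165}{-330 - 461} = \frac{\left(-12\right) \frac{1}{4} + 165}{-791} = \left(-3 + 165\right) \left(- \frac{1}{791}\right) = 162 \left(- \frac{1}{791}\right) = - \frac{162}{791}$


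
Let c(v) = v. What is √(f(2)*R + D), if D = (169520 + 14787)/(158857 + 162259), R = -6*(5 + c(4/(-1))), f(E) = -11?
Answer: √1716201491677/160558 ≈ 8.1593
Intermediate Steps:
R = -6 (R = -6*(5 + 4/(-1)) = -6*(5 + 4*(-1)) = -6*(5 - 4) = -6*1 = -6)
D = 184307/321116 ≈ 0.57396
√(f(2)*R + D) = √(-11*(-6) + 184307/321116) = √(66 + 184307/321116) = √(21377963/321116) = √1716201491677/160558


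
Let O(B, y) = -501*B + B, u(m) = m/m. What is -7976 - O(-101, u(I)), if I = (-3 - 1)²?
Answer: -58476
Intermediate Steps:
I = 16 (I = (-4)² = 16)
u(m) = 1
O(B, y) = -500*B
-7976 - O(-101, u(I)) = -7976 - (-500)*(-101) = -7976 - 1*50500 = -7976 - 50500 = -58476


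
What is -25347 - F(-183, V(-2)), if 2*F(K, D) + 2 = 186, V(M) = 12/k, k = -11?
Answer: -25439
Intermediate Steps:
V(M) = -12/11 (V(M) = 12/(-11) = 12*(-1/11) = -12/11)
F(K, D) = 92 (F(K, D) = -1 + (½)*186 = -1 + 93 = 92)
-25347 - F(-183, V(-2)) = -25347 - 1*92 = -25347 - 92 = -25439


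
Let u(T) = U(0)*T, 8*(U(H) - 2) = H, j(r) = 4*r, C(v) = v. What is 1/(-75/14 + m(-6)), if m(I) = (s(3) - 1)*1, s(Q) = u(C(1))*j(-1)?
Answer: -14/201 ≈ -0.069652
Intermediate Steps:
U(H) = 2 + H/8
u(T) = 2*T (u(T) = (2 + (1/8)*0)*T = (2 + 0)*T = 2*T)
s(Q) = -8 (s(Q) = (2*1)*(4*(-1)) = 2*(-4) = -8)
m(I) = -9 (m(I) = (-8 - 1)*1 = -9*1 = -9)
1/(-75/14 + m(-6)) = 1/(-75/14 - 9) = 1/(-201/14) = -14/201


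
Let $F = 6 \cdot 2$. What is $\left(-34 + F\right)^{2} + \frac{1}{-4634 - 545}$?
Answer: $\frac{2506635}{5179} \approx 484.0$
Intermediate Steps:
$F = 12$
$\left(-34 + F\right)^{2} + \frac{1}{-4634 - 545} = \left(-34 + 12\right)^{2} + \frac{1}{-4634 - 545} = \left(-22\right)^{2} + \frac{1}{-5179} = 484 - \frac{1}{5179} = \frac{2506635}{5179}$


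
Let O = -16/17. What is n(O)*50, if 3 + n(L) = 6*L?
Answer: -7350/17 ≈ -432.35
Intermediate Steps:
O = -16/17 (O = -16*1/17 = -16/17 ≈ -0.94118)
n(L) = -3 + 6*L
n(O)*50 = (-3 + 6*(-16/17))*50 = (-3 - 96/17)*50 = -147/17*50 = -7350/17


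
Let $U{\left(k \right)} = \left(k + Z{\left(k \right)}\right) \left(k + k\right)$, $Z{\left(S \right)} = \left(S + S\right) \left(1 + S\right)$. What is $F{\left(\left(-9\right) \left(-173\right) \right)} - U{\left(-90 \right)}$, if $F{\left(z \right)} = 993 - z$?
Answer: $2866836$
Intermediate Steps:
$Z{\left(S \right)} = 2 S \left(1 + S\right)$
$U{\left(k \right)} = 2 k \left(k + 2 k \left(1 + k\right)\right)$ ($U{\left(k \right)} = \left(k + 2 k \left(1 + k\right)\right) \left(k + k\right) = \left(k + 2 k \left(1 + k\right)\right) 2 k = 2 k \left(k + 2 k \left(1 + k\right)\right)$)
$F{\left(\left(-9\right) \left(-173\right) \right)} - U{\left(-90 \right)} = \left(993 - \left(-9\right) \left(-173\right)\right) - \left(-90\right)^{2} \left(6 + 4 \left(-90\right)\right) = \left(993 - 1557\right) - 8100 \left(6 - 360\right) = \left(993 - 1557\right) - 8100 \left(-354\right) = -564 - -2867400 = -564 + 2867400 = 2866836$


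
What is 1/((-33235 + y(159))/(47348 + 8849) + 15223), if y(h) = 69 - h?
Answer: 56197/855453606 ≈ 6.5693e-5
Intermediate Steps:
1/((-33235 + y(159))/(47348 + 8849) + 15223) = 1/((-33235 + (69 - 1*159))/(47348 + 8849) + 15223) = 1/((-33235 + (69 - 159))/56197 + 15223) = 1/((-33235 - 90)*(1/56197) + 15223) = 1/(-33325*1/56197 + 15223) = 1/(-33325/56197 + 15223) = 1/(855453606/56197) = 56197/855453606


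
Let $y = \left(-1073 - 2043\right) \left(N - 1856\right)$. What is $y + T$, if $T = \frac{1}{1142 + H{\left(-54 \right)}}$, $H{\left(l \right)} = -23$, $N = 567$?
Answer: $\frac{4494490357}{1119} \approx 4.0165 \cdot 10^{6}$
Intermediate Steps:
$y = 4016524$ ($y = \left(-1073 - 2043\right) \left(567 - 1856\right) = \left(-3116\right) \left(-1289\right) = 4016524$)
$T = \frac{1}{1119}$ ($T = \frac{1}{1142 - 23} = \frac{1}{1119} \approx 0.00089366$)
$y + T = 4016524 + \frac{1}{1119} = \frac{4494490357}{1119}$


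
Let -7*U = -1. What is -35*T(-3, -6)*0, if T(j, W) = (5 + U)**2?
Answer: 0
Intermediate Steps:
U = 1/7 (U = -1/7*(-1) = 1/7 ≈ 0.14286)
T(j, W) = 1296/49 (T(j, W) = (5 + 1/7)**2 = (36/7)**2 = 1296/49)
-35*T(-3, -6)*0 = -35*1296/49*0 = -6480/7*0 = 0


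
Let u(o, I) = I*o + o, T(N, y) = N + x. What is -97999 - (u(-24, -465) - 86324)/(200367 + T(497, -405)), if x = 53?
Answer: -19689589895/200917 ≈ -97999.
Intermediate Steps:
T(N, y) = 53 + N (T(N, y) = N + 53 = 53 + N)
u(o, I) = o + I*o
-97999 - (u(-24, -465) - 86324)/(200367 + T(497, -405)) = -97999 - (-24*(1 - 465) - 86324)/(200367 + (53 + 497)) = -97999 - (-24*(-464) - 86324)/(200367 + 550) = -97999 - (11136 - 86324)/200917 = -97999 - (-75188)/200917 = -97999 - 1*(-75188/200917) = -97999 + 75188/200917 = -19689589895/200917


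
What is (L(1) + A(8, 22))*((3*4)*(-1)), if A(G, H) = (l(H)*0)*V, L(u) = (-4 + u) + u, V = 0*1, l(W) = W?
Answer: 24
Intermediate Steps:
V = 0
L(u) = -4 + 2*u
A(G, H) = 0 (A(G, H) = (H*0)*0 = 0*0 = 0)
(L(1) + A(8, 22))*((3*4)*(-1)) = ((-4 + 2*1) + 0)*((3*4)*(-1)) = ((-4 + 2) + 0)*(12*(-1)) = (-2 + 0)*(-12) = -2*(-12) = 24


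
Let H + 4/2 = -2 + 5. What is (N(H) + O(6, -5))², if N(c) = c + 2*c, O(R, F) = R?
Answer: 81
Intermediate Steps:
H = 1 (H = -2 + (-2 + 5) = -2 + 3 = 1)
N(c) = 3*c
(N(H) + O(6, -5))² = (3*1 + 6)² = (3 + 6)² = 9² = 81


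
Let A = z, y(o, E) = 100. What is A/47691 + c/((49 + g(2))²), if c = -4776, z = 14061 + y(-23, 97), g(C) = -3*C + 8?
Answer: -3030785/1968957 ≈ -1.5393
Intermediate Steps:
g(C) = 8 - 3*C
z = 14161 (z = 14061 + 100 = 14161)
A = 14161
A/47691 + c/((49 + g(2))²) = 14161/47691 - 4776/(49 + (8 - 3*2))² = 14161*(1/47691) - 4776/(49 + (8 - 6))² = 2023/6813 - 4776/(49 + 2)² = 2023/6813 - 4776/(51²) = 2023/6813 - 4776/2601 = 2023/6813 - 4776*1/2601 = 2023/6813 - 1592/867 = -3030785/1968957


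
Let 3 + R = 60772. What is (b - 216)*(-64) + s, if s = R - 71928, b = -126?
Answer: 10729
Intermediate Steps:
R = 60769 (R = -3 + 60772 = 60769)
s = -11159 (s = 60769 - 71928 = -11159)
(b - 216)*(-64) + s = (-126 - 216)*(-64) - 11159 = -342*(-64) - 11159 = 21888 - 11159 = 10729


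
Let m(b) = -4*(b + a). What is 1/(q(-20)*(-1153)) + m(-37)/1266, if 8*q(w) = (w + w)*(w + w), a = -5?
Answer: 6456589/48656600 ≈ 0.13270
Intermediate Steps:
q(w) = w²/2 (q(w) = ((w + w)*(w + w))/8 = ((2*w)*(2*w))/8 = (4*w²)/8 = w²/2)
m(b) = 20 - 4*b (m(b) = -4*(b - 5) = -4*(-5 + b) = 20 - 4*b)
1/(q(-20)*(-1153)) + m(-37)/1266 = 1/(((½)*(-20)²)*(-1153)) + (20 - 4*(-37))/1266 = -1/1153/((½)*400) + (20 + 148)*(1/1266) = -1/1153/200 + 168*(1/1266) = (1/200)*(-1/1153) + 28/211 = -1/230600 + 28/211 = 6456589/48656600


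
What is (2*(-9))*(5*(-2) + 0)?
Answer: 180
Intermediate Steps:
(2*(-9))*(5*(-2) + 0) = -18*(-10 + 0) = -18*(-10) = 180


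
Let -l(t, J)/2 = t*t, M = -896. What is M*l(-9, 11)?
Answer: 145152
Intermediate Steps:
l(t, J) = -2*t² (l(t, J) = -2*t*t = -2*t²)
M*l(-9, 11) = -(-1792)*(-9)² = -(-1792)*81 = -896*(-162) = 145152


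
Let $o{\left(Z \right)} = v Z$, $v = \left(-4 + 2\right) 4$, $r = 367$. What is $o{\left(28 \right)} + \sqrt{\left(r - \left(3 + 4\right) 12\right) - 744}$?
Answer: $-224 + i \sqrt{461} \approx -224.0 + 21.471 i$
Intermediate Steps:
$v = -8$ ($v = \left(-2\right) 4 = -8$)
$o{\left(Z \right)} = - 8 Z$
$o{\left(28 \right)} + \sqrt{\left(r - \left(3 + 4\right) 12\right) - 744} = \left(-8\right) 28 + \sqrt{\left(367 - \left(3 + 4\right) 12\right) - 744} = -224 + \sqrt{\left(367 - 7 \cdot 12\right) - 744} = -224 + \sqrt{\left(367 - 84\right) - 744} = -224 + \sqrt{283 - 744} = -224 + \sqrt{-461} = -224 + i \sqrt{461}$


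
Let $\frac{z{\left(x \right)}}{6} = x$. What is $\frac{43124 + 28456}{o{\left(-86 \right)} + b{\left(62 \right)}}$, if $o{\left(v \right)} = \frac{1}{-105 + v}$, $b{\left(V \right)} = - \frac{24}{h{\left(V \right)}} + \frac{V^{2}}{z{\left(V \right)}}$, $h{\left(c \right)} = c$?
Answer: $\frac{635737770}{88291} \approx 7200.5$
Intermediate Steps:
$z{\left(x \right)} = 6 x$
$b{\left(V \right)} = - \frac{24}{V} + \frac{V}{6}$ ($b{\left(V \right)} = - \frac{24}{V} + \frac{V^{2}}{6 V} = - \frac{24}{V} + V^{2} \frac{1}{6 V} = - \frac{24}{V} + \frac{V}{6}$)
$\frac{43124 + 28456}{o{\left(-86 \right)} + b{\left(62 \right)}} = \frac{43124 + 28456}{\frac{1}{-105 - 86} + \left(- \frac{24}{62} + \frac{1}{6} \cdot 62\right)} = \frac{71580}{\frac{1}{-191} + \left(\left(-24\right) \frac{1}{62} + \frac{31}{3}\right)} = \frac{71580}{- \frac{1}{191} + \left(- \frac{12}{31} + \frac{31}{3}\right)} = \frac{71580}{- \frac{1}{191} + \frac{925}{93}} = \frac{71580}{\frac{176582}{17763}} = 71580 \cdot \frac{17763}{176582} = \frac{635737770}{88291}$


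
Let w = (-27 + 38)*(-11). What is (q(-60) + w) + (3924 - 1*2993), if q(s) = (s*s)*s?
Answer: -215190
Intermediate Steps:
w = -121 (w = 11*(-11) = -121)
q(s) = s³ (q(s) = s²*s = s³)
(q(-60) + w) + (3924 - 1*2993) = ((-60)³ - 121) + (3924 - 1*2993) = (-216000 - 121) + (3924 - 2993) = -216121 + 931 = -215190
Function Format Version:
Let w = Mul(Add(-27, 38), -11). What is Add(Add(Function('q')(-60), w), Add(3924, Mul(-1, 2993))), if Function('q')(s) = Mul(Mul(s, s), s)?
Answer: -215190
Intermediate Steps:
w = -121 (w = Mul(11, -11) = -121)
Function('q')(s) = Pow(s, 3) (Function('q')(s) = Mul(Pow(s, 2), s) = Pow(s, 3))
Add(Add(Function('q')(-60), w), Add(3924, Mul(-1, 2993))) = Add(Add(Pow(-60, 3), -121), Add(3924, Mul(-1, 2993))) = Add(Add(-216000, -121), Add(3924, -2993)) = Add(-216121, 931) = -215190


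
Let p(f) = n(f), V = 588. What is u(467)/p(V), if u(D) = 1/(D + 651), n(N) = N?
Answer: 1/657384 ≈ 1.5212e-6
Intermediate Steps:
u(D) = 1/(651 + D)
p(f) = f
u(467)/p(V) = 1/((651 + 467)*588) = (1/588)/1118 = (1/1118)*(1/588) = 1/657384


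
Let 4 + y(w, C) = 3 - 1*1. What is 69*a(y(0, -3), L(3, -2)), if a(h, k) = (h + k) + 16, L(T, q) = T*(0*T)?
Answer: 966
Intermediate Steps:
L(T, q) = 0 (L(T, q) = T*0 = 0)
y(w, C) = -2 (y(w, C) = -4 + (3 - 1*1) = -4 + (3 - 1) = -4 + 2 = -2)
a(h, k) = 16 + h + k
69*a(y(0, -3), L(3, -2)) = 69*(16 - 2 + 0) = 69*14 = 966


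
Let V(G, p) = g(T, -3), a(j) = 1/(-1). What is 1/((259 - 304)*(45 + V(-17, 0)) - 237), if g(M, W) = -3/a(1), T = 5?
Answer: -1/2397 ≈ -0.00041719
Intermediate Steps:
a(j) = -1
g(M, W) = 3 (g(M, W) = -3/(-1) = -3*(-1) = 3)
V(G, p) = 3
1/((259 - 304)*(45 + V(-17, 0)) - 237) = 1/((259 - 304)*(45 + 3) - 237) = 1/(-45*48 - 237) = 1/(-2160 - 237) = 1/(-2397) = -1/2397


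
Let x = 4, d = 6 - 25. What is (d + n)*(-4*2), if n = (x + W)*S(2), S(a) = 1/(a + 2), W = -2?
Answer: 148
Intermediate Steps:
d = -19
S(a) = 1/(2 + a)
n = 1/2 (n = (4 - 2)/(2 + 2) = 2/4 = 2*(1/4) = 1/2 ≈ 0.50000)
(d + n)*(-4*2) = (-19 + 1/2)*(-4*2) = -37/2*(-8) = 148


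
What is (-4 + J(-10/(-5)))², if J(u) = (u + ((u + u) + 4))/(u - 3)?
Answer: 196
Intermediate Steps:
J(u) = (4 + 3*u)/(-3 + u) (J(u) = (u + (2*u + 4))/(-3 + u) = (u + (4 + 2*u))/(-3 + u) = (4 + 3*u)/(-3 + u))
(-4 + J(-10/(-5)))² = (-4 + (4 + 3*(-10/(-5)))/(-3 - 10/(-5)))² = (-4 + (4 + 3*(-10*(-⅕)))/(-3 - 10*(-⅕)))² = (-4 + (4 + 3*2)/(-3 + 2))² = (-4 + (4 + 6)/(-1))² = (-4 - 1*10)² = (-4 - 10)² = (-14)² = 196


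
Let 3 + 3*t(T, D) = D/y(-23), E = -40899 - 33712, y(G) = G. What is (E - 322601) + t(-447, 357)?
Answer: -9136018/23 ≈ -3.9722e+5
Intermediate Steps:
E = -74611
t(T, D) = -1 - D/69 (t(T, D) = -1 + (D/(-23))/3 = -1 + (D*(-1/23))/3 = -1 + (-D/23)/3 = -1 - D/69)
(E - 322601) + t(-447, 357) = (-74611 - 322601) + (-1 - 1/69*357) = -397212 + (-1 - 119/23) = -397212 - 142/23 = -9136018/23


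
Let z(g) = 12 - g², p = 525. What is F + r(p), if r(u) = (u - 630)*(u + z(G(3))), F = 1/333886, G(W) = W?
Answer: -18510639839/333886 ≈ -55440.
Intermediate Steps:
F = 1/333886 ≈ 2.9950e-6
r(u) = (-630 + u)*(3 + u) (r(u) = (u - 630)*(u + (12 - 1*3²)) = (-630 + u)*(u + (12 - 1*9)) = (-630 + u)*(u + (12 - 9)) = (-630 + u)*(u + 3) = (-630 + u)*(3 + u))
F + r(p) = 1/333886 + (-1890 + 525² - 627*525) = 1/333886 + (-1890 + 275625 - 329175) = 1/333886 - 55440 = -18510639839/333886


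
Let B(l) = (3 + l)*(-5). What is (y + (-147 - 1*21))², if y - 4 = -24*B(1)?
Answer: 99856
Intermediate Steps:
B(l) = -15 - 5*l
y = 484 (y = 4 - 24*(-15 - 5*1) = 4 - 24*(-15 - 5) = 4 - 24*(-20) = 4 + 480 = 484)
(y + (-147 - 1*21))² = (484 + (-147 - 1*21))² = (484 + (-147 - 21))² = (484 - 168)² = 316² = 99856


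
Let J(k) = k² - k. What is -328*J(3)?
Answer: -1968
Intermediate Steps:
-328*J(3) = -984*(-1 + 3) = -984*2 = -328*6 = -1968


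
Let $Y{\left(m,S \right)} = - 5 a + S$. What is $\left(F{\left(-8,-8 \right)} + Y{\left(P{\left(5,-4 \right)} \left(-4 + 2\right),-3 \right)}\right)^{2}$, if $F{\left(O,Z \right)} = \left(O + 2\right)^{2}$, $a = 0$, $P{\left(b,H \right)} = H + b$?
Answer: $1089$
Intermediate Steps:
$Y{\left(m,S \right)} = S$ ($Y{\left(m,S \right)} = \left(-5\right) 0 + S = 0 + S = S$)
$F{\left(O,Z \right)} = \left(2 + O\right)^{2}$
$\left(F{\left(-8,-8 \right)} + Y{\left(P{\left(5,-4 \right)} \left(-4 + 2\right),-3 \right)}\right)^{2} = \left(\left(2 - 8\right)^{2} - 3\right)^{2} = \left(\left(-6\right)^{2} - 3\right)^{2} = \left(36 - 3\right)^{2} = 33^{2} = 1089$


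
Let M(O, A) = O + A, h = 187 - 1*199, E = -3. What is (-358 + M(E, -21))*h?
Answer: 4584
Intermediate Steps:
h = -12 (h = 187 - 199 = -12)
M(O, A) = A + O
(-358 + M(E, -21))*h = (-358 + (-21 - 3))*(-12) = (-358 - 24)*(-12) = -382*(-12) = 4584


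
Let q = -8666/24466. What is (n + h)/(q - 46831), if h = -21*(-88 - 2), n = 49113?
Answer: -207973233/190962652 ≈ -1.0891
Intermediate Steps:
q = -4333/12233 (q = -8666*1/24466 = -4333/12233 ≈ -0.35421)
h = 1890 (h = -21*(-90) = 1890)
(n + h)/(q - 46831) = (49113 + 1890)/(-4333/12233 - 46831) = 51003/(-572887956/12233) = 51003*(-12233/572887956) = -207973233/190962652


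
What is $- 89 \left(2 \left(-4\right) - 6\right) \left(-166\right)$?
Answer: $-206836$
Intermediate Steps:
$- 89 \left(2 \left(-4\right) - 6\right) \left(-166\right) = - 89 \left(-8 - 6\right) \left(-166\right) = \left(-89\right) \left(-14\right) \left(-166\right) = 1246 \left(-166\right) = -206836$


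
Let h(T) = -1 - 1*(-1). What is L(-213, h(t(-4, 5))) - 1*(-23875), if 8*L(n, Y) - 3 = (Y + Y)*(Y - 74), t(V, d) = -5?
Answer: 191003/8 ≈ 23875.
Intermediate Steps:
h(T) = 0 (h(T) = -1 + 1 = 0)
L(n, Y) = 3/8 + Y*(-74 + Y)/4 (L(n, Y) = 3/8 + ((Y + Y)*(Y - 74))/8 = 3/8 + ((2*Y)*(-74 + Y))/8 = 3/8 + (2*Y*(-74 + Y))/8 = 3/8 + Y*(-74 + Y)/4)
L(-213, h(t(-4, 5))) - 1*(-23875) = (3/8 - 37/2*0 + (¼)*0²) - 1*(-23875) = (3/8 + 0 + (¼)*0) + 23875 = (3/8 + 0 + 0) + 23875 = 3/8 + 23875 = 191003/8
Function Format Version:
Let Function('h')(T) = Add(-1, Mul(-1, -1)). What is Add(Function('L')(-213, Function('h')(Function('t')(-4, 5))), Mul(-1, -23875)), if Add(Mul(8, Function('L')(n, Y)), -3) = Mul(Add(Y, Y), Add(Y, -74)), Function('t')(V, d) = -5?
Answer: Rational(191003, 8) ≈ 23875.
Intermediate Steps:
Function('h')(T) = 0 (Function('h')(T) = Add(-1, 1) = 0)
Function('L')(n, Y) = Add(Rational(3, 8), Mul(Rational(1, 4), Y, Add(-74, Y))) (Function('L')(n, Y) = Add(Rational(3, 8), Mul(Rational(1, 8), Mul(Add(Y, Y), Add(Y, -74)))) = Add(Rational(3, 8), Mul(Rational(1, 8), Mul(Mul(2, Y), Add(-74, Y)))) = Add(Rational(3, 8), Mul(Rational(1, 8), Mul(2, Y, Add(-74, Y)))) = Add(Rational(3, 8), Mul(Rational(1, 4), Y, Add(-74, Y))))
Add(Function('L')(-213, Function('h')(Function('t')(-4, 5))), Mul(-1, -23875)) = Add(Add(Rational(3, 8), Mul(Rational(-37, 2), 0), Mul(Rational(1, 4), Pow(0, 2))), Mul(-1, -23875)) = Add(Add(Rational(3, 8), 0, Mul(Rational(1, 4), 0)), 23875) = Add(Add(Rational(3, 8), 0, 0), 23875) = Add(Rational(3, 8), 23875) = Rational(191003, 8)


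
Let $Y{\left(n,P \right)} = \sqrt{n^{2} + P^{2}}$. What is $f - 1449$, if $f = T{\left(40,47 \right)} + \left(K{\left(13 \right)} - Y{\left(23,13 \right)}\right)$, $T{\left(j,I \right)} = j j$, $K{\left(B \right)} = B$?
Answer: $164 - \sqrt{698} \approx 137.58$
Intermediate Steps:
$T{\left(j,I \right)} = j^{2}$
$Y{\left(n,P \right)} = \sqrt{P^{2} + n^{2}}$
$f = 1613 - \sqrt{698}$ ($f = 40^{2} + \left(13 - \sqrt{13^{2} + 23^{2}}\right) = 1600 + \left(13 - \sqrt{169 + 529}\right) = 1600 + \left(13 - \sqrt{698}\right) = 1613 - \sqrt{698} \approx 1586.6$)
$f - 1449 = \left(1613 - \sqrt{698}\right) - 1449 = 164 - \sqrt{698}$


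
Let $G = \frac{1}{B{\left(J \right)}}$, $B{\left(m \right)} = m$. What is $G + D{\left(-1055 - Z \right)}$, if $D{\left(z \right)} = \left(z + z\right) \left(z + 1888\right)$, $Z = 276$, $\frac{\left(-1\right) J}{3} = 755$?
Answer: $- \frac{3358392511}{2265} \approx -1.4827 \cdot 10^{6}$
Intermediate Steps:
$J = -2265$ ($J = \left(-3\right) 755 = -2265$)
$D{\left(z \right)} = 2 z \left(1888 + z\right)$
$G = - \frac{1}{2265}$ ($G = \frac{1}{-2265} = - \frac{1}{2265} \approx -0.0004415$)
$G + D{\left(-1055 - Z \right)} = - \frac{1}{2265} + 2 \left(-1055 - 276\right) \left(1888 - 1331\right) = - \frac{1}{2265} + 2 \left(-1331\right) \left(1888 - 1331\right) = - \frac{1}{2265} + 2 \left(-1331\right) 557 = - \frac{1}{2265} - 1482734 = - \frac{3358392511}{2265}$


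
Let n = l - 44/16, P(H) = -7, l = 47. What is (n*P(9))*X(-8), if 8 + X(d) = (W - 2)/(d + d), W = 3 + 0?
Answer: 159831/64 ≈ 2497.4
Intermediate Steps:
W = 3
n = 177/4 (n = 47 - 44/16 = 47 - 1*11/4 = 47 - 11/4 = 177/4 ≈ 44.250)
X(d) = -8 + 1/(2*d) (X(d) = -8 + (3 - 2)/(d + d) = -8 + 1/(2*d))
(n*P(9))*X(-8) = ((177/4)*(-7))*(-8 + (½)/(-8)) = -1239*(-8 + (½)*(-⅛))/4 = -1239*(-8 - 1/16)/4 = -1239/4*(-129/16) = 159831/64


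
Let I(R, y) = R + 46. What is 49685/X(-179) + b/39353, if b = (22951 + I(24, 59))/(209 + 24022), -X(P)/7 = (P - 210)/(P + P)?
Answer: -16961236209039707/2596550804589 ≈ -6532.2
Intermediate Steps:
I(R, y) = 46 + R
X(P) = -7*(-210 + P)/(2*P) (X(P) = -7*(P - 210)/(P + P) = -7*(-210 + P)/(2*P))
b = 23021/24231 (b = (22951 + (46 + 24))/(209 + 24022) = (22951 + 70)/24231 = 23021*(1/24231) = 23021/24231 ≈ 0.95006)
49685/X(-179) + b/39353 = 49685/(-7/2 + 735/(-179)) + (23021/24231)/39353 = 49685/(-7/2 + 735*(-1/179)) + (23021/24231)*(1/39353) = 49685/(-7/2 - 735/179) + 23021/953562543 = 49685/(-2723/358) + 23021/953562543 = 49685*(-358/2723) + 23021/953562543 = -17787230/2723 + 23021/953562543 = -16961236209039707/2596550804589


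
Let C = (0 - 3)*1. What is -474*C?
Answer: 1422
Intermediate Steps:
C = -3 (C = -3*1 = -3)
-474*C = -474*(-3) = 1422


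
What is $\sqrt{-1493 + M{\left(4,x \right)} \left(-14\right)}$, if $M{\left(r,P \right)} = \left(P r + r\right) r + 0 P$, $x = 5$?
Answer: $i \sqrt{2837} \approx 53.263 i$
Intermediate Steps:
$M{\left(r,P \right)} = r \left(r + P r\right)$ ($M{\left(r,P \right)} = \left(r + P r\right) r + 0 = r \left(r + P r\right) + 0 = r \left(r + P r\right)$)
$\sqrt{-1493 + M{\left(4,x \right)} \left(-14\right)} = \sqrt{-1493 + 4^{2} \left(1 + 5\right) \left(-14\right)} = \sqrt{-1493 + 16 \cdot 6 \left(-14\right)} = \sqrt{-1493 + 96 \left(-14\right)} = \sqrt{-1493 - 1344} = \sqrt{-2837} = i \sqrt{2837}$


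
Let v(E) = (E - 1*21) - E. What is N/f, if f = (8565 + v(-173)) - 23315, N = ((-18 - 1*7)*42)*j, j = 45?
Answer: 47250/14771 ≈ 3.1988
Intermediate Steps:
N = -47250 (N = ((-18 - 1*7)*42)*45 = ((-18 - 7)*42)*45 = -25*42*45 = -1050*45 = -47250)
v(E) = -21 (v(E) = (E - 21) - E = (-21 + E) - E = -21)
f = -14771 (f = (8565 - 21) - 23315 = 8544 - 23315 = -14771)
N/f = -47250/(-14771) = -47250*(-1/14771) = 47250/14771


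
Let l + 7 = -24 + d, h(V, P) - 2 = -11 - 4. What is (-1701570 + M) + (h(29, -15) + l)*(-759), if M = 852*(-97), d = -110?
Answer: -1667328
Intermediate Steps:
h(V, P) = -13 (h(V, P) = 2 + (-11 - 4) = 2 - 15 = -13)
l = -141 (l = -7 + (-24 - 110) = -7 - 134 = -141)
M = -82644
(-1701570 + M) + (h(29, -15) + l)*(-759) = (-1701570 - 82644) + (-13 - 141)*(-759) = -1784214 - 154*(-759) = -1784214 + 116886 = -1667328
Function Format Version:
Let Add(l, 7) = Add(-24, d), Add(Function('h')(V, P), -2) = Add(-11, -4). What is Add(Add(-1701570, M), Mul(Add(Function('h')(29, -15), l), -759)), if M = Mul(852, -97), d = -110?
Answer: -1667328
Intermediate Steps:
Function('h')(V, P) = -13 (Function('h')(V, P) = Add(2, Add(-11, -4)) = Add(2, -15) = -13)
l = -141 (l = Add(-7, Add(-24, -110)) = Add(-7, -134) = -141)
M = -82644
Add(Add(-1701570, M), Mul(Add(Function('h')(29, -15), l), -759)) = Add(Add(-1701570, -82644), Mul(Add(-13, -141), -759)) = Add(-1784214, Mul(-154, -759)) = Add(-1784214, 116886) = -1667328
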